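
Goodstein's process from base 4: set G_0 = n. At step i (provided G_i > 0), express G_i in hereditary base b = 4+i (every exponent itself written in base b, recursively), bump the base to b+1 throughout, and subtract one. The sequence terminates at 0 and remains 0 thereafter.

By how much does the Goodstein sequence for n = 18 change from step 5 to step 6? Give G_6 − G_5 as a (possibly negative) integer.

G_0 = 18. HB_4(18) = 4^2 + 2. Bump = 27. G_1 = 26.
G_1 = 26. HB_5(26) = 5^2 + 1. Bump = 37. G_2 = 36.
G_2 = 36. HB_6(36) = 6^2. Bump = 49. G_3 = 48.
G_3 = 48. HB_7(48) = 6·7 + 6. Bump = 54. G_4 = 53.
G_4 = 53. HB_8(53) = 6·8 + 5. Bump = 59. G_5 = 58.
G_5 = 58. HB_9(58) = 6·9 + 4. Bump = 64. G_6 = 63.

5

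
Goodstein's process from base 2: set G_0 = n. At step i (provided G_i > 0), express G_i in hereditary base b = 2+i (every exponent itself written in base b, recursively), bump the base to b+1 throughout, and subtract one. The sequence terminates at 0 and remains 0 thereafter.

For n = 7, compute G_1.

30

step 0: 7 = 2^2 + 2 + 1; sub 3 for 2: 3^3 + 3 + 1; = 31; G_1 = 31−1 = 30
step 1: 30 = 3^3 + 3; sub 4 for 3: 4^4 + 4; = 260; G_2 = 260−1 = 259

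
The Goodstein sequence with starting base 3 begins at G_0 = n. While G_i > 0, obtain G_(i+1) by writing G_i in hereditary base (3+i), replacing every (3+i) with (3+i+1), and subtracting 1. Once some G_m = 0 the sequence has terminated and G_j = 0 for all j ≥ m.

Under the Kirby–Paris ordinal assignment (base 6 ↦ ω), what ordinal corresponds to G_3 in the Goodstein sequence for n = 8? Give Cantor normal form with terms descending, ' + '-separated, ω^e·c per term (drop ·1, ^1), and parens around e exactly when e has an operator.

i=0: 8 = 2·3 + 2 (b=3); 3→4: 2·4 + 2 = 10; 10−1 = 9
i=1: 9 = 2·4 + 1 (b=4); 4→5: 2·5 + 1 = 11; 11−1 = 10
i=2: 10 = 2·5 (b=5); 5→6: 2·6 = 12; 12−1 = 11

ω + 5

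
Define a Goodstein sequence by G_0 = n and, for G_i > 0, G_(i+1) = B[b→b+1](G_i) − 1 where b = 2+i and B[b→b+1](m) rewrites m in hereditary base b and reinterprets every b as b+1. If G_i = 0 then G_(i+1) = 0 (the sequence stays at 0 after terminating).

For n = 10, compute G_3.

15625

i=0: 10 = 2^(2 + 1) + 2 (b=2); 2→3: 3^(3 + 1) + 3 = 84; 84−1 = 83
i=1: 83 = 3^(3 + 1) + 2 (b=3); 3→4: 4^(4 + 1) + 2 = 1026; 1026−1 = 1025
i=2: 1025 = 4^(4 + 1) + 1 (b=4); 4→5: 5^(5 + 1) + 1 = 15626; 15626−1 = 15625
i=3: 15625 = 5^(5 + 1) (b=5); 5→6: 6^(6 + 1) = 279936; 279936−1 = 279935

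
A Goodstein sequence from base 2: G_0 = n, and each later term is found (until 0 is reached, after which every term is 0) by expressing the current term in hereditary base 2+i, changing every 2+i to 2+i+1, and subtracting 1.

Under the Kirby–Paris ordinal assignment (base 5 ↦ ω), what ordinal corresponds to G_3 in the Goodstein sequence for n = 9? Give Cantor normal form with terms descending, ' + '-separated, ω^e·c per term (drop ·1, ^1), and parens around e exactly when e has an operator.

ω^ω·3 + ω^3·3 + ω^2·3 + ω·3 + 2

i=0: 9 = 2^(2 + 1) + 1 (b=2); 2→3: 3^(3 + 1) + 1 = 82; 82−1 = 81
i=1: 81 = 3^(3 + 1) (b=3); 3→4: 4^(4 + 1) = 1024; 1024−1 = 1023
i=2: 1023 = 3·4^4 + 3·4^3 + 3·4^2 + 3·4 + 3 (b=4); 4→5: 3·5^5 + 3·5^3 + 3·5^2 + 3·5 + 3 = 9843; 9843−1 = 9842
i=3: 9842 = 3·5^5 + 3·5^3 + 3·5^2 + 3·5 + 2 (b=5); 5→6: 3·6^6 + 3·6^3 + 3·6^2 + 3·6 + 2 = 140744; 140744−1 = 140743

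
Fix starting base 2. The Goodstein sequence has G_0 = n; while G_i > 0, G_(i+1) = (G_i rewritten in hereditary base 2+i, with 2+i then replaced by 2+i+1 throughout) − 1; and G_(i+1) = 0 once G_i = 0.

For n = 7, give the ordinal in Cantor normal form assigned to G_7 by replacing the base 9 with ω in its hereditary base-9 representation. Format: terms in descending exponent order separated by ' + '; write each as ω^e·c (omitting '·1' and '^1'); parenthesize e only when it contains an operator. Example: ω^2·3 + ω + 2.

ω^7·7 + ω^6·7 + ω^5·7 + ω^4·7 + ω^3·7 + ω^2·7 + ω·7 + 6

G_0 = 7. HB_2(7) = 2^2 + 2 + 1. Bump = 31. G_1 = 30.
G_1 = 30. HB_3(30) = 3^3 + 3. Bump = 260. G_2 = 259.
G_2 = 259. HB_4(259) = 4^4 + 3. Bump = 3128. G_3 = 3127.
G_3 = 3127. HB_5(3127) = 5^5 + 2. Bump = 46658. G_4 = 46657.
G_4 = 46657. HB_6(46657) = 6^6 + 1. Bump = 823544. G_5 = 823543.
G_5 = 823543. HB_7(823543) = 7^7. Bump = 16777216. G_6 = 16777215.
G_6 = 16777215. HB_8(16777215) = 7·8^7 + 7·8^6 + 7·8^5 + 7·8^4 + 7·8^3 + 7·8^2 + 7·8 + 7. Bump = 37665880. G_7 = 37665879.
G_7 = 37665879. HB_9(37665879) = 7·9^7 + 7·9^6 + 7·9^5 + 7·9^4 + 7·9^3 + 7·9^2 + 7·9 + 6. Bump = 77777776. G_8 = 77777775.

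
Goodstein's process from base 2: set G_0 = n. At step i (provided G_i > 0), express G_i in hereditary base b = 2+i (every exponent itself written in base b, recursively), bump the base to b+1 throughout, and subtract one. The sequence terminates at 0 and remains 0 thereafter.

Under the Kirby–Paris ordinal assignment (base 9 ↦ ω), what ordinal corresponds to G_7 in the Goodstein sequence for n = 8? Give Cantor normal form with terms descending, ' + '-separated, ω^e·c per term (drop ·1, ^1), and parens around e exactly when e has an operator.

ω^ω·2 + ω^2·2 + ω + 2

G_0=8  [base 2] 2^(2 + 1)  →[2↦3]→  3^(3 + 1) = 81  −1 ⇒ G_1=80
G_1=80  [base 3] 2·3^3 + 2·3^2 + 2·3 + 2  →[3↦4]→  2·4^4 + 2·4^2 + 2·4 + 2 = 554  −1 ⇒ G_2=553
G_2=553  [base 4] 2·4^4 + 2·4^2 + 2·4 + 1  →[4↦5]→  2·5^5 + 2·5^2 + 2·5 + 1 = 6311  −1 ⇒ G_3=6310
G_3=6310  [base 5] 2·5^5 + 2·5^2 + 2·5  →[5↦6]→  2·6^6 + 2·6^2 + 2·6 = 93396  −1 ⇒ G_4=93395
G_4=93395  [base 6] 2·6^6 + 2·6^2 + 6 + 5  →[6↦7]→  2·7^7 + 2·7^2 + 7 + 5 = 1647196  −1 ⇒ G_5=1647195
G_5=1647195  [base 7] 2·7^7 + 2·7^2 + 7 + 4  →[7↦8]→  2·8^8 + 2·8^2 + 8 + 4 = 33554572  −1 ⇒ G_6=33554571
G_6=33554571  [base 8] 2·8^8 + 2·8^2 + 8 + 3  →[8↦9]→  2·9^9 + 2·9^2 + 9 + 3 = 774841152  −1 ⇒ G_7=774841151
G_7=774841151  [base 9] 2·9^9 + 2·9^2 + 9 + 2  →[9↦10]→  2·10^10 + 2·10^2 + 10 + 2 = 20000000212  −1 ⇒ G_8=20000000211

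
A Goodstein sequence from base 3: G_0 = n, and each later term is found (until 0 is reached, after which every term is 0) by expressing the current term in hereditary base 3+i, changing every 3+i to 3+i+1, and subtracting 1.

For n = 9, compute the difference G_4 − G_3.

G_0=9  [base 3] 3^2  →[3↦4]→  4^2 = 16  −1 ⇒ G_1=15
G_1=15  [base 4] 3·4 + 3  →[4↦5]→  3·5 + 3 = 18  −1 ⇒ G_2=17
G_2=17  [base 5] 3·5 + 2  →[5↦6]→  3·6 + 2 = 20  −1 ⇒ G_3=19
G_3=19  [base 6] 3·6 + 1  →[6↦7]→  3·7 + 1 = 22  −1 ⇒ G_4=21

2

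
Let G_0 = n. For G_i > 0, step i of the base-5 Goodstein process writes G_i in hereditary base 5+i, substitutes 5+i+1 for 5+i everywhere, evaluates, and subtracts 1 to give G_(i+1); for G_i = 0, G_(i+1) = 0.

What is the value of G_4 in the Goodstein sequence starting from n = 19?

G_0=19  [base 5] 3·5 + 4  →[5↦6]→  3·6 + 4 = 22  −1 ⇒ G_1=21
G_1=21  [base 6] 3·6 + 3  →[6↦7]→  3·7 + 3 = 24  −1 ⇒ G_2=23
G_2=23  [base 7] 3·7 + 2  →[7↦8]→  3·8 + 2 = 26  −1 ⇒ G_3=25
G_3=25  [base 8] 3·8 + 1  →[8↦9]→  3·9 + 1 = 28  −1 ⇒ G_4=27

27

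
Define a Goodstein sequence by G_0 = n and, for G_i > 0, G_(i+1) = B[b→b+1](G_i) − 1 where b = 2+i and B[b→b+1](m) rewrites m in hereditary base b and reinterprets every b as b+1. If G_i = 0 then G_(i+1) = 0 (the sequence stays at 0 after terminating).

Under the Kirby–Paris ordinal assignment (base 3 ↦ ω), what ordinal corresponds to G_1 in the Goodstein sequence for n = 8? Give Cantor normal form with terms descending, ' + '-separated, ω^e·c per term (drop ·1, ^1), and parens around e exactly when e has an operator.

ω^ω·2 + ω^2·2 + ω·2 + 2

8 —HB2→ 2^(2 + 1) —bump→ 3^(3 + 1) = 81 —(−1)→ 80
80 —HB3→ 2·3^3 + 2·3^2 + 2·3 + 2 —bump→ 2·4^4 + 2·4^2 + 2·4 + 2 = 554 —(−1)→ 553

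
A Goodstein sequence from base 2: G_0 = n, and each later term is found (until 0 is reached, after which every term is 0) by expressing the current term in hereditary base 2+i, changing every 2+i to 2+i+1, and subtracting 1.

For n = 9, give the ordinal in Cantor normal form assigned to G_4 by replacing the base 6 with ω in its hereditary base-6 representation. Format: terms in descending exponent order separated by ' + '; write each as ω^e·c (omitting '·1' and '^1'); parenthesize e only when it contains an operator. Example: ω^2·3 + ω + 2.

G_0=9  [base 2] 2^(2 + 1) + 1  →[2↦3]→  3^(3 + 1) + 1 = 82  −1 ⇒ G_1=81
G_1=81  [base 3] 3^(3 + 1)  →[3↦4]→  4^(4 + 1) = 1024  −1 ⇒ G_2=1023
G_2=1023  [base 4] 3·4^4 + 3·4^3 + 3·4^2 + 3·4 + 3  →[4↦5]→  3·5^5 + 3·5^3 + 3·5^2 + 3·5 + 3 = 9843  −1 ⇒ G_3=9842
G_3=9842  [base 5] 3·5^5 + 3·5^3 + 3·5^2 + 3·5 + 2  →[5↦6]→  3·6^6 + 3·6^3 + 3·6^2 + 3·6 + 2 = 140744  −1 ⇒ G_4=140743
G_4=140743  [base 6] 3·6^6 + 3·6^3 + 3·6^2 + 3·6 + 1  →[6↦7]→  3·7^7 + 3·7^3 + 3·7^2 + 3·7 + 1 = 2471827  −1 ⇒ G_5=2471826

ω^ω·3 + ω^3·3 + ω^2·3 + ω·3 + 1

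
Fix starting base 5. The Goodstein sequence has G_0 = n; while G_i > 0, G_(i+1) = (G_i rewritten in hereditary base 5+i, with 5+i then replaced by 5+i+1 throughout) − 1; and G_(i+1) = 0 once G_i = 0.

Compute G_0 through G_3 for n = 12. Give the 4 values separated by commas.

12, 13, 14, 15

G_0 = 12. HB_5(12) = 2·5 + 2. Bump = 14. G_1 = 13.
G_1 = 13. HB_6(13) = 2·6 + 1. Bump = 15. G_2 = 14.
G_2 = 14. HB_7(14) = 2·7. Bump = 16. G_3 = 15.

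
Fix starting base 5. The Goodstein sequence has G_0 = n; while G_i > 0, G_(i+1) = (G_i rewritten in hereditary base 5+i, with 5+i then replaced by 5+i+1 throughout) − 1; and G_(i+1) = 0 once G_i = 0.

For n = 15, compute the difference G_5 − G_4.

1

G_0 = 15. HB_5(15) = 3·5. Bump = 18. G_1 = 17.
G_1 = 17. HB_6(17) = 2·6 + 5. Bump = 19. G_2 = 18.
G_2 = 18. HB_7(18) = 2·7 + 4. Bump = 20. G_3 = 19.
G_3 = 19. HB_8(19) = 2·8 + 3. Bump = 21. G_4 = 20.
G_4 = 20. HB_9(20) = 2·9 + 2. Bump = 22. G_5 = 21.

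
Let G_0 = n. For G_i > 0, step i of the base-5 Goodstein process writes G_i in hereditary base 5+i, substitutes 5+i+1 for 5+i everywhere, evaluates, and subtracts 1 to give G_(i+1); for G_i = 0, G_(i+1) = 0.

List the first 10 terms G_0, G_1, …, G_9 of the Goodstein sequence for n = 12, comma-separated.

base 5: 12 = 2·5 + 2; at 6: 2·6 + 2 = 14; next = 13
base 6: 13 = 2·6 + 1; at 7: 2·7 + 1 = 15; next = 14
base 7: 14 = 2·7; at 8: 2·8 = 16; next = 15
base 8: 15 = 8 + 7; at 9: 9 + 7 = 16; next = 15
base 9: 15 = 9 + 6; at 10: 10 + 6 = 16; next = 15
base 10: 15 = 10 + 5; at 11: 11 + 5 = 16; next = 15
base 11: 15 = 11 + 4; at 12: 12 + 4 = 16; next = 15
base 12: 15 = 12 + 3; at 13: 13 + 3 = 16; next = 15
base 13: 15 = 13 + 2; at 14: 14 + 2 = 16; next = 15

12, 13, 14, 15, 15, 15, 15, 15, 15, 15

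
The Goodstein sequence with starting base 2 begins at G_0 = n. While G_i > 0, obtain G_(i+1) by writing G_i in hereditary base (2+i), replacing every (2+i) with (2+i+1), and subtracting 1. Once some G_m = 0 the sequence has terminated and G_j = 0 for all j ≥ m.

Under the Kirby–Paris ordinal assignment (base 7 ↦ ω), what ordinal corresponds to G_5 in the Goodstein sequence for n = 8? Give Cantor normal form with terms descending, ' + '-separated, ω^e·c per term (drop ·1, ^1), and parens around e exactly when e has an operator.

ω^ω·2 + ω^2·2 + ω + 4

step 0: 8 = 2^(2 + 1); sub 3 for 2: 3^(3 + 1); = 81; G_1 = 81−1 = 80
step 1: 80 = 2·3^3 + 2·3^2 + 2·3 + 2; sub 4 for 3: 2·4^4 + 2·4^2 + 2·4 + 2; = 554; G_2 = 554−1 = 553
step 2: 553 = 2·4^4 + 2·4^2 + 2·4 + 1; sub 5 for 4: 2·5^5 + 2·5^2 + 2·5 + 1; = 6311; G_3 = 6311−1 = 6310
step 3: 6310 = 2·5^5 + 2·5^2 + 2·5; sub 6 for 5: 2·6^6 + 2·6^2 + 2·6; = 93396; G_4 = 93396−1 = 93395
step 4: 93395 = 2·6^6 + 2·6^2 + 6 + 5; sub 7 for 6: 2·7^7 + 2·7^2 + 7 + 5; = 1647196; G_5 = 1647196−1 = 1647195
step 5: 1647195 = 2·7^7 + 2·7^2 + 7 + 4; sub 8 for 7: 2·8^8 + 2·8^2 + 8 + 4; = 33554572; G_6 = 33554572−1 = 33554571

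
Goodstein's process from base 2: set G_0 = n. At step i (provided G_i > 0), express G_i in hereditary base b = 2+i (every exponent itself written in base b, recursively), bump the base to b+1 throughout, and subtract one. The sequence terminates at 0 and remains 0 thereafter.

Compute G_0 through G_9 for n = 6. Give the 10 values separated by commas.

i=0: 6 = 2^2 + 2 (b=2); 2→3: 3^3 + 3 = 30; 30−1 = 29
i=1: 29 = 3^3 + 2 (b=3); 3→4: 4^4 + 2 = 258; 258−1 = 257
i=2: 257 = 4^4 + 1 (b=4); 4→5: 5^5 + 1 = 3126; 3126−1 = 3125
i=3: 3125 = 5^5 (b=5); 5→6: 6^6 = 46656; 46656−1 = 46655
i=4: 46655 = 5·6^5 + 5·6^4 + 5·6^3 + 5·6^2 + 5·6 + 5 (b=6); 6→7: 5·7^5 + 5·7^4 + 5·7^3 + 5·7^2 + 5·7 + 5 = 98040; 98040−1 = 98039
i=5: 98039 = 5·7^5 + 5·7^4 + 5·7^3 + 5·7^2 + 5·7 + 4 (b=7); 7→8: 5·8^5 + 5·8^4 + 5·8^3 + 5·8^2 + 5·8 + 4 = 187244; 187244−1 = 187243
i=6: 187243 = 5·8^5 + 5·8^4 + 5·8^3 + 5·8^2 + 5·8 + 3 (b=8); 8→9: 5·9^5 + 5·9^4 + 5·9^3 + 5·9^2 + 5·9 + 3 = 332148; 332148−1 = 332147
i=7: 332147 = 5·9^5 + 5·9^4 + 5·9^3 + 5·9^2 + 5·9 + 2 (b=9); 9→10: 5·10^5 + 5·10^4 + 5·10^3 + 5·10^2 + 5·10 + 2 = 555552; 555552−1 = 555551
i=8: 555551 = 5·10^5 + 5·10^4 + 5·10^3 + 5·10^2 + 5·10 + 1 (b=10); 10→11: 5·11^5 + 5·11^4 + 5·11^3 + 5·11^2 + 5·11 + 1 = 885776; 885776−1 = 885775

6, 29, 257, 3125, 46655, 98039, 187243, 332147, 555551, 885775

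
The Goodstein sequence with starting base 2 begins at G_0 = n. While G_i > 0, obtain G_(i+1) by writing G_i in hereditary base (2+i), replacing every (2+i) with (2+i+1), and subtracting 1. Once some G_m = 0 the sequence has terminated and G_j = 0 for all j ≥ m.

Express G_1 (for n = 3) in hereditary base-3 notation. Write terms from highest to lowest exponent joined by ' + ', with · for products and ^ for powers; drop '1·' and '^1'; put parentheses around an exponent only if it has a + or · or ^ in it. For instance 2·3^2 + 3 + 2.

3

i=0: 3 = 2 + 1 (b=2); 2→3: 3 + 1 = 4; 4−1 = 3
i=1: 3 = 3 (b=3); 3→4: 4 = 4; 4−1 = 3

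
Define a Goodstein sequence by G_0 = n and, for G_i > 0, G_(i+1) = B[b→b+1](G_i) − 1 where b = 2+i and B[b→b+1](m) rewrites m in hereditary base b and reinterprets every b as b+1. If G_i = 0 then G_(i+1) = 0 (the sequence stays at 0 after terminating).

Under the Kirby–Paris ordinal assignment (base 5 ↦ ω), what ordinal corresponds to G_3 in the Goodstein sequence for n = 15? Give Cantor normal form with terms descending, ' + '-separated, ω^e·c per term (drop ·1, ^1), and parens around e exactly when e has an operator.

step 0: 15 = 2^(2 + 1) + 2^2 + 2 + 1; sub 3 for 2: 3^(3 + 1) + 3^3 + 3 + 1; = 112; G_1 = 112−1 = 111
step 1: 111 = 3^(3 + 1) + 3^3 + 3; sub 4 for 3: 4^(4 + 1) + 4^4 + 4; = 1284; G_2 = 1284−1 = 1283
step 2: 1283 = 4^(4 + 1) + 4^4 + 3; sub 5 for 4: 5^(5 + 1) + 5^5 + 3; = 18753; G_3 = 18753−1 = 18752
step 3: 18752 = 5^(5 + 1) + 5^5 + 2; sub 6 for 5: 6^(6 + 1) + 6^6 + 2; = 326594; G_4 = 326594−1 = 326593

ω^(ω + 1) + ω^ω + 2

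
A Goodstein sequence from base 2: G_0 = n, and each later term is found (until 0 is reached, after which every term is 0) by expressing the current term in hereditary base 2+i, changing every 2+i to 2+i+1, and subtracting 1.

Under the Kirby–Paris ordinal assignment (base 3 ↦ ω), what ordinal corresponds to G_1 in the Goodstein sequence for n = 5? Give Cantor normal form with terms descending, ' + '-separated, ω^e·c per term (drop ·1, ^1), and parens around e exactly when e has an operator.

ω^ω

[0] 5 ≡ 2^2 + 1 (base 2). Lift 3: 28. −1: 27.
[1] 27 ≡ 3^3 (base 3). Lift 4: 256. −1: 255.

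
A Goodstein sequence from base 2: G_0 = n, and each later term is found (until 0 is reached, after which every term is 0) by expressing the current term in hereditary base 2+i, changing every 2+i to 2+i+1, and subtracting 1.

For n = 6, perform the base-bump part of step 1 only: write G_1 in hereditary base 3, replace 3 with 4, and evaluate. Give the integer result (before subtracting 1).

258

6 —HB2→ 2^2 + 2 —bump→ 3^3 + 3 = 30 —(−1)→ 29
29 —HB3→ 3^3 + 2 —bump→ 4^4 + 2 = 258 —(−1)→ 257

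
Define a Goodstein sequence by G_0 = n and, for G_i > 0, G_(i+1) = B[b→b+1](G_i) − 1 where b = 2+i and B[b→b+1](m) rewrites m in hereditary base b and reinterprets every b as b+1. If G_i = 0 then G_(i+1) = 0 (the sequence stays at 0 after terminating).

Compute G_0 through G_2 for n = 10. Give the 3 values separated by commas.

10, 83, 1025

i=0: 10 = 2^(2 + 1) + 2 (b=2); 2→3: 3^(3 + 1) + 3 = 84; 84−1 = 83
i=1: 83 = 3^(3 + 1) + 2 (b=3); 3→4: 4^(4 + 1) + 2 = 1026; 1026−1 = 1025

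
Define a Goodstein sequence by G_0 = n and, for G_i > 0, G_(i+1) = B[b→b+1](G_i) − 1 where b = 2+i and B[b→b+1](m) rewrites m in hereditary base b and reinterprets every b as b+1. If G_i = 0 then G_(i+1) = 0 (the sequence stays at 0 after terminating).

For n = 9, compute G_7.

1162263921

(0) 9|_2 = 2^(2 + 1) + 1 ↦ 3^(3 + 1) + 1|_3 = 82 ⇒ 81
(1) 81|_3 = 3^(3 + 1) ↦ 4^(4 + 1)|_4 = 1024 ⇒ 1023
(2) 1023|_4 = 3·4^4 + 3·4^3 + 3·4^2 + 3·4 + 3 ↦ 3·5^5 + 3·5^3 + 3·5^2 + 3·5 + 3|_5 = 9843 ⇒ 9842
(3) 9842|_5 = 3·5^5 + 3·5^3 + 3·5^2 + 3·5 + 2 ↦ 3·6^6 + 3·6^3 + 3·6^2 + 3·6 + 2|_6 = 140744 ⇒ 140743
(4) 140743|_6 = 3·6^6 + 3·6^3 + 3·6^2 + 3·6 + 1 ↦ 3·7^7 + 3·7^3 + 3·7^2 + 3·7 + 1|_7 = 2471827 ⇒ 2471826
(5) 2471826|_7 = 3·7^7 + 3·7^3 + 3·7^2 + 3·7 ↦ 3·8^8 + 3·8^3 + 3·8^2 + 3·8|_8 = 50333400 ⇒ 50333399
(6) 50333399|_8 = 3·8^8 + 3·8^3 + 3·8^2 + 2·8 + 7 ↦ 3·9^9 + 3·9^3 + 3·9^2 + 2·9 + 7|_9 = 1162263922 ⇒ 1162263921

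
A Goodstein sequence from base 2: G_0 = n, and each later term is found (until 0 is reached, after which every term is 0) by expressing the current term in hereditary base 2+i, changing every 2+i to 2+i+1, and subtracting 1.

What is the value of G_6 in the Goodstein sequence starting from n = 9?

50333399

[0] 9 ≡ 2^(2 + 1) + 1 (base 2). Lift 3: 82. −1: 81.
[1] 81 ≡ 3^(3 + 1) (base 3). Lift 4: 1024. −1: 1023.
[2] 1023 ≡ 3·4^4 + 3·4^3 + 3·4^2 + 3·4 + 3 (base 4). Lift 5: 9843. −1: 9842.
[3] 9842 ≡ 3·5^5 + 3·5^3 + 3·5^2 + 3·5 + 2 (base 5). Lift 6: 140744. −1: 140743.
[4] 140743 ≡ 3·6^6 + 3·6^3 + 3·6^2 + 3·6 + 1 (base 6). Lift 7: 2471827. −1: 2471826.
[5] 2471826 ≡ 3·7^7 + 3·7^3 + 3·7^2 + 3·7 (base 7). Lift 8: 50333400. −1: 50333399.
[6] 50333399 ≡ 3·8^8 + 3·8^3 + 3·8^2 + 2·8 + 7 (base 8). Lift 9: 1162263922. −1: 1162263921.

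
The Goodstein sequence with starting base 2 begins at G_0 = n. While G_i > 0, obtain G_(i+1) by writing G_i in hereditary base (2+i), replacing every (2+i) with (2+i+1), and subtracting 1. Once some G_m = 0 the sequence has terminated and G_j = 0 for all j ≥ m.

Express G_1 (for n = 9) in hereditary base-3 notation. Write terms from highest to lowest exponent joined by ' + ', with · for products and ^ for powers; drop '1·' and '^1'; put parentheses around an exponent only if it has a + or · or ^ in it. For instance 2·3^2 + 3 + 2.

3^(3 + 1)

G_0 = 9. HB_2(9) = 2^(2 + 1) + 1. Bump = 82. G_1 = 81.
G_1 = 81. HB_3(81) = 3^(3 + 1). Bump = 1024. G_2 = 1023.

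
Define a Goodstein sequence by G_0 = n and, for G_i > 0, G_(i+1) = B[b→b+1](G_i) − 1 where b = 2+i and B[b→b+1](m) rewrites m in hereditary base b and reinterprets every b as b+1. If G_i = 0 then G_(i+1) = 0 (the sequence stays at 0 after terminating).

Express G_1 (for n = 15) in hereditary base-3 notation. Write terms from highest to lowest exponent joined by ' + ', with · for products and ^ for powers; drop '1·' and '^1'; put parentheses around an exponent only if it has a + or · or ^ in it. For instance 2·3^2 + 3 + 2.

step 0: 15 = 2^(2 + 1) + 2^2 + 2 + 1; sub 3 for 2: 3^(3 + 1) + 3^3 + 3 + 1; = 112; G_1 = 112−1 = 111
step 1: 111 = 3^(3 + 1) + 3^3 + 3; sub 4 for 3: 4^(4 + 1) + 4^4 + 4; = 1284; G_2 = 1284−1 = 1283

3^(3 + 1) + 3^3 + 3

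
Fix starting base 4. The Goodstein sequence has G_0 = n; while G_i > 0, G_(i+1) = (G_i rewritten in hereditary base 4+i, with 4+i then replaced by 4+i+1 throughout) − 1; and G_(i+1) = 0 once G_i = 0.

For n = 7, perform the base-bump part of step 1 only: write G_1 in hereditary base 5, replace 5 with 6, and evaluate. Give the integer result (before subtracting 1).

G_0=7  [base 4] 4 + 3  →[4↦5]→  5 + 3 = 8  −1 ⇒ G_1=7
G_1=7  [base 5] 5 + 2  →[5↦6]→  6 + 2 = 8  −1 ⇒ G_2=7

8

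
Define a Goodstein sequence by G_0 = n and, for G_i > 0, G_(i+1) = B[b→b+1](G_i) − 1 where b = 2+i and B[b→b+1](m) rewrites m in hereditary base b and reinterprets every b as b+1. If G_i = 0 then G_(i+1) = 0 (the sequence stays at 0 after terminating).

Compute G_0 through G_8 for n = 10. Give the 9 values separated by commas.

10, 83, 1025, 15625, 279935, 4215754, 84073323, 1937434592, 50000555551

i=0: 10 = 2^(2 + 1) + 2 (b=2); 2→3: 3^(3 + 1) + 3 = 84; 84−1 = 83
i=1: 83 = 3^(3 + 1) + 2 (b=3); 3→4: 4^(4 + 1) + 2 = 1026; 1026−1 = 1025
i=2: 1025 = 4^(4 + 1) + 1 (b=4); 4→5: 5^(5 + 1) + 1 = 15626; 15626−1 = 15625
i=3: 15625 = 5^(5 + 1) (b=5); 5→6: 6^(6 + 1) = 279936; 279936−1 = 279935
i=4: 279935 = 5·6^6 + 5·6^5 + 5·6^4 + 5·6^3 + 5·6^2 + 5·6 + 5 (b=6); 6→7: 5·7^7 + 5·7^5 + 5·7^4 + 5·7^3 + 5·7^2 + 5·7 + 5 = 4215755; 4215755−1 = 4215754
i=5: 4215754 = 5·7^7 + 5·7^5 + 5·7^4 + 5·7^3 + 5·7^2 + 5·7 + 4 (b=7); 7→8: 5·8^8 + 5·8^5 + 5·8^4 + 5·8^3 + 5·8^2 + 5·8 + 4 = 84073324; 84073324−1 = 84073323
i=6: 84073323 = 5·8^8 + 5·8^5 + 5·8^4 + 5·8^3 + 5·8^2 + 5·8 + 3 (b=8); 8→9: 5·9^9 + 5·9^5 + 5·9^4 + 5·9^3 + 5·9^2 + 5·9 + 3 = 1937434593; 1937434593−1 = 1937434592
i=7: 1937434592 = 5·9^9 + 5·9^5 + 5·9^4 + 5·9^3 + 5·9^2 + 5·9 + 2 (b=9); 9→10: 5·10^10 + 5·10^5 + 5·10^4 + 5·10^3 + 5·10^2 + 5·10 + 2 = 50000555552; 50000555552−1 = 50000555551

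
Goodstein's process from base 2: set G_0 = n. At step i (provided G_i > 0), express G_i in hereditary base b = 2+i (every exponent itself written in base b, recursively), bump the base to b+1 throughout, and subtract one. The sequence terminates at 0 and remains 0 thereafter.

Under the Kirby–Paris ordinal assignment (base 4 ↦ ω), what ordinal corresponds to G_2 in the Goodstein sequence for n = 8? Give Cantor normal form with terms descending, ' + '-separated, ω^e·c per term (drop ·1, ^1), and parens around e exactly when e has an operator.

base 2: 8 = 2^(2 + 1); at 3: 3^(3 + 1) = 81; next = 80
base 3: 80 = 2·3^3 + 2·3^2 + 2·3 + 2; at 4: 2·4^4 + 2·4^2 + 2·4 + 2 = 554; next = 553
base 4: 553 = 2·4^4 + 2·4^2 + 2·4 + 1; at 5: 2·5^5 + 2·5^2 + 2·5 + 1 = 6311; next = 6310

ω^ω·2 + ω^2·2 + ω·2 + 1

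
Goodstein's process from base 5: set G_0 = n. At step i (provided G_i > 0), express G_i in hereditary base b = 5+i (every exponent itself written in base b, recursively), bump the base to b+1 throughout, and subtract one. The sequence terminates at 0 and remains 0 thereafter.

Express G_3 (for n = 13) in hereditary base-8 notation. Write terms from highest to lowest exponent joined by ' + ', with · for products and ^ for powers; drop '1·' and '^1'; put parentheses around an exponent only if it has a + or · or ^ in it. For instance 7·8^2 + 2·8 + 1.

2·8

step 0: 13 = 2·5 + 3; sub 6 for 5: 2·6 + 3; = 15; G_1 = 15−1 = 14
step 1: 14 = 2·6 + 2; sub 7 for 6: 2·7 + 2; = 16; G_2 = 16−1 = 15
step 2: 15 = 2·7 + 1; sub 8 for 7: 2·8 + 1; = 17; G_3 = 17−1 = 16
step 3: 16 = 2·8; sub 9 for 8: 2·9; = 18; G_4 = 18−1 = 17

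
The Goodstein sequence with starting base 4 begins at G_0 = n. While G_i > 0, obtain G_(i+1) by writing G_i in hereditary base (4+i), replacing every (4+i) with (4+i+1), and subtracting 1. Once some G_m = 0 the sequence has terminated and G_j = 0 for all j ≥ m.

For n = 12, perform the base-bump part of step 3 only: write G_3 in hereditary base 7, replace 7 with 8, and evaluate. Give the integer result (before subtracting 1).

18

step 0: 12 = 3·4; sub 5 for 4: 3·5; = 15; G_1 = 15−1 = 14
step 1: 14 = 2·5 + 4; sub 6 for 5: 2·6 + 4; = 16; G_2 = 16−1 = 15
step 2: 15 = 2·6 + 3; sub 7 for 6: 2·7 + 3; = 17; G_3 = 17−1 = 16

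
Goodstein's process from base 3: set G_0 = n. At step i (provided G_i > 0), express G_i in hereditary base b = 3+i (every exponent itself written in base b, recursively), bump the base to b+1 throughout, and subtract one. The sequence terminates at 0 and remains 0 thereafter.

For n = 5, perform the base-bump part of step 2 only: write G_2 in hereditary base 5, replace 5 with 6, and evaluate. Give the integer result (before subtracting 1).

step 0: 5 = 3 + 2; sub 4 for 3: 4 + 2; = 6; G_1 = 6−1 = 5
step 1: 5 = 4 + 1; sub 5 for 4: 5 + 1; = 6; G_2 = 6−1 = 5

6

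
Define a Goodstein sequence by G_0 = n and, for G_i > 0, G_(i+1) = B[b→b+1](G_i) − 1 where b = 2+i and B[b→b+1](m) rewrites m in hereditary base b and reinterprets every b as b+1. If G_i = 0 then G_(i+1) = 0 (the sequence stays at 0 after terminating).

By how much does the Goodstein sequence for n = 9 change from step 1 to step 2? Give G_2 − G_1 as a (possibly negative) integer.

942

step 0: 9 = 2^(2 + 1) + 1; sub 3 for 2: 3^(3 + 1) + 1; = 82; G_1 = 82−1 = 81
step 1: 81 = 3^(3 + 1); sub 4 for 3: 4^(4 + 1); = 1024; G_2 = 1024−1 = 1023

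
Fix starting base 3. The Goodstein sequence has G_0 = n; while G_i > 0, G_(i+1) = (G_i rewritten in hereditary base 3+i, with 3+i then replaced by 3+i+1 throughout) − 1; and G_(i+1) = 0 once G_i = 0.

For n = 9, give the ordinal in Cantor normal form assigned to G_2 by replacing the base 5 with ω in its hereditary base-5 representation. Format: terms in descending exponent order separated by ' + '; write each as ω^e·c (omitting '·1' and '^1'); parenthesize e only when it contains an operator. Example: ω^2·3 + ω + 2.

base 3: 9 = 3^2; at 4: 4^2 = 16; next = 15
base 4: 15 = 3·4 + 3; at 5: 3·5 + 3 = 18; next = 17
base 5: 17 = 3·5 + 2; at 6: 3·6 + 2 = 20; next = 19

ω·3 + 2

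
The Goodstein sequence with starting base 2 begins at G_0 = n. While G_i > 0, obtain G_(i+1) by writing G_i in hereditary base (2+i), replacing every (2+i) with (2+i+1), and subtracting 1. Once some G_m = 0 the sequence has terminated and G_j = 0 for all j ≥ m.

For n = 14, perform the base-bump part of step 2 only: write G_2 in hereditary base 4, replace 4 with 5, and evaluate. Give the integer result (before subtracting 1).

18751

step 0: 14 = 2^(2 + 1) + 2^2 + 2; sub 3 for 2: 3^(3 + 1) + 3^3 + 3; = 111; G_1 = 111−1 = 110
step 1: 110 = 3^(3 + 1) + 3^3 + 2; sub 4 for 3: 4^(4 + 1) + 4^4 + 2; = 1282; G_2 = 1282−1 = 1281
step 2: 1281 = 4^(4 + 1) + 4^4 + 1; sub 5 for 4: 5^(5 + 1) + 5^5 + 1; = 18751; G_3 = 18751−1 = 18750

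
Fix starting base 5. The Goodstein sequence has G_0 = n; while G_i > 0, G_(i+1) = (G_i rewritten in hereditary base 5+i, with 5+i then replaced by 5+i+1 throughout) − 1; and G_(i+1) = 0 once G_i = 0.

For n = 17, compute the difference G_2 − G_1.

step 0: 17 = 3·5 + 2; sub 6 for 5: 3·6 + 2; = 20; G_1 = 20−1 = 19
step 1: 19 = 3·6 + 1; sub 7 for 6: 3·7 + 1; = 22; G_2 = 22−1 = 21

2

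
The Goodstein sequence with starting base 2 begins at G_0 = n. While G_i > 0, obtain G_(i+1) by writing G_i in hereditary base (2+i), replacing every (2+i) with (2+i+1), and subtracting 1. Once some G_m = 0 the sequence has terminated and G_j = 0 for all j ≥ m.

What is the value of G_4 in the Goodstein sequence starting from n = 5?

775

G_0 = 5. HB_2(5) = 2^2 + 1. Bump = 28. G_1 = 27.
G_1 = 27. HB_3(27) = 3^3. Bump = 256. G_2 = 255.
G_2 = 255. HB_4(255) = 3·4^3 + 3·4^2 + 3·4 + 3. Bump = 468. G_3 = 467.
G_3 = 467. HB_5(467) = 3·5^3 + 3·5^2 + 3·5 + 2. Bump = 776. G_4 = 775.
G_4 = 775. HB_6(775) = 3·6^3 + 3·6^2 + 3·6 + 1. Bump = 1198. G_5 = 1197.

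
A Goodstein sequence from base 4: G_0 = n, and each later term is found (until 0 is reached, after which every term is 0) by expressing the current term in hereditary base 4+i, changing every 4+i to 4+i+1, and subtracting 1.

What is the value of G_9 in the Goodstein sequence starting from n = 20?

step 0: 20 = 4^2 + 4; sub 5 for 4: 5^2 + 5; = 30; G_1 = 30−1 = 29
step 1: 29 = 5^2 + 4; sub 6 for 5: 6^2 + 4; = 40; G_2 = 40−1 = 39
step 2: 39 = 6^2 + 3; sub 7 for 6: 7^2 + 3; = 52; G_3 = 52−1 = 51
step 3: 51 = 7^2 + 2; sub 8 for 7: 8^2 + 2; = 66; G_4 = 66−1 = 65
step 4: 65 = 8^2 + 1; sub 9 for 8: 9^2 + 1; = 82; G_5 = 82−1 = 81
step 5: 81 = 9^2; sub 10 for 9: 10^2; = 100; G_6 = 100−1 = 99
step 6: 99 = 9·10 + 9; sub 11 for 10: 9·11 + 9; = 108; G_7 = 108−1 = 107
step 7: 107 = 9·11 + 8; sub 12 for 11: 9·12 + 8; = 116; G_8 = 116−1 = 115
step 8: 115 = 9·12 + 7; sub 13 for 12: 9·13 + 7; = 124; G_9 = 124−1 = 123

123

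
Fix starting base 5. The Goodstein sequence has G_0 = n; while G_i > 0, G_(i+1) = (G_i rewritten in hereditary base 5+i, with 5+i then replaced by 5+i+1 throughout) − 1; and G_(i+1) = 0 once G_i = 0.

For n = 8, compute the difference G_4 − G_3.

0

G_0 = 8. HB_5(8) = 5 + 3. Bump = 9. G_1 = 8.
G_1 = 8. HB_6(8) = 6 + 2. Bump = 9. G_2 = 8.
G_2 = 8. HB_7(8) = 7 + 1. Bump = 9. G_3 = 8.
G_3 = 8. HB_8(8) = 8. Bump = 9. G_4 = 8.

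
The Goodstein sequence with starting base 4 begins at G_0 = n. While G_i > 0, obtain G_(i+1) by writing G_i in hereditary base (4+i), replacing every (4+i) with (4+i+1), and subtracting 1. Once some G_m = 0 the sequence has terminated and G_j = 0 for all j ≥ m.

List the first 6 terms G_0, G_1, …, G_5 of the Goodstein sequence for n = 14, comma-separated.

14, 16, 18, 20, 21, 22

G_0=14  [base 4] 3·4 + 2  →[4↦5]→  3·5 + 2 = 17  −1 ⇒ G_1=16
G_1=16  [base 5] 3·5 + 1  →[5↦6]→  3·6 + 1 = 19  −1 ⇒ G_2=18
G_2=18  [base 6] 3·6  →[6↦7]→  3·7 = 21  −1 ⇒ G_3=20
G_3=20  [base 7] 2·7 + 6  →[7↦8]→  2·8 + 6 = 22  −1 ⇒ G_4=21
G_4=21  [base 8] 2·8 + 5  →[8↦9]→  2·9 + 5 = 23  −1 ⇒ G_5=22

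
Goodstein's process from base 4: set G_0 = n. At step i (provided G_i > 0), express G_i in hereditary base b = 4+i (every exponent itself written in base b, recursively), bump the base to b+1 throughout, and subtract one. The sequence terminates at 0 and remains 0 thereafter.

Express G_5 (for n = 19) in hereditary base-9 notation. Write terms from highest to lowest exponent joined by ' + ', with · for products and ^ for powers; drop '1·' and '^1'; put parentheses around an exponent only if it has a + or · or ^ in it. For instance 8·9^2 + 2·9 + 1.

7·9 + 6

G_0 = 19. HB_4(19) = 4^2 + 3. Bump = 28. G_1 = 27.
G_1 = 27. HB_5(27) = 5^2 + 2. Bump = 38. G_2 = 37.
G_2 = 37. HB_6(37) = 6^2 + 1. Bump = 50. G_3 = 49.
G_3 = 49. HB_7(49) = 7^2. Bump = 64. G_4 = 63.
G_4 = 63. HB_8(63) = 7·8 + 7. Bump = 70. G_5 = 69.
G_5 = 69. HB_9(69) = 7·9 + 6. Bump = 76. G_6 = 75.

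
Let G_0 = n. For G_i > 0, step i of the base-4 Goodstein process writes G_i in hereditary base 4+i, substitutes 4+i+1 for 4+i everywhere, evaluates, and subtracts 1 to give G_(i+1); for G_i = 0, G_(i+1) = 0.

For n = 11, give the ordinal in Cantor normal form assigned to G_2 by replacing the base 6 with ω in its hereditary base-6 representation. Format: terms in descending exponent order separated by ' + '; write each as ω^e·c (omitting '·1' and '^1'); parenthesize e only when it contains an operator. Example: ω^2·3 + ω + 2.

[0] 11 ≡ 2·4 + 3 (base 4). Lift 5: 13. −1: 12.
[1] 12 ≡ 2·5 + 2 (base 5). Lift 6: 14. −1: 13.
[2] 13 ≡ 2·6 + 1 (base 6). Lift 7: 15. −1: 14.

ω·2 + 1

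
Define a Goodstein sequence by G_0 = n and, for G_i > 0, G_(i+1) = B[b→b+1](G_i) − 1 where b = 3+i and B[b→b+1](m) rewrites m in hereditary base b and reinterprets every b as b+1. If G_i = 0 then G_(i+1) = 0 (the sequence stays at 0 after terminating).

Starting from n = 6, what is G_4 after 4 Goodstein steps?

7

G_0=6  [base 3] 2·3  →[3↦4]→  2·4 = 8  −1 ⇒ G_1=7
G_1=7  [base 4] 4 + 3  →[4↦5]→  5 + 3 = 8  −1 ⇒ G_2=7
G_2=7  [base 5] 5 + 2  →[5↦6]→  6 + 2 = 8  −1 ⇒ G_3=7
G_3=7  [base 6] 6 + 1  →[6↦7]→  7 + 1 = 8  −1 ⇒ G_4=7
G_4=7  [base 7] 7  →[7↦8]→  8 = 8  −1 ⇒ G_5=7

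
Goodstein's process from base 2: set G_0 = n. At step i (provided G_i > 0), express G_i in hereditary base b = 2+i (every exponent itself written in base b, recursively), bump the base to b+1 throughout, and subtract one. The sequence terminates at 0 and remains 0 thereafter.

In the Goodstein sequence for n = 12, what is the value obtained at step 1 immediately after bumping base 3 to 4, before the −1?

step 0: 12 = 2^(2 + 1) + 2^2; sub 3 for 2: 3^(3 + 1) + 3^3; = 108; G_1 = 108−1 = 107
step 1: 107 = 3^(3 + 1) + 2·3^2 + 2·3 + 2; sub 4 for 3: 4^(4 + 1) + 2·4^2 + 2·4 + 2; = 1066; G_2 = 1066−1 = 1065

1066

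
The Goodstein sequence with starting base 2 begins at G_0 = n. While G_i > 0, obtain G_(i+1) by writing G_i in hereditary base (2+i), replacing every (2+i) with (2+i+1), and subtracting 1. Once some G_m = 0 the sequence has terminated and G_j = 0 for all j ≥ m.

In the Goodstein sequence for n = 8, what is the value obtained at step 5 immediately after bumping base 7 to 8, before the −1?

i=0: 8 = 2^(2 + 1) (b=2); 2→3: 3^(3 + 1) = 81; 81−1 = 80
i=1: 80 = 2·3^3 + 2·3^2 + 2·3 + 2 (b=3); 3→4: 2·4^4 + 2·4^2 + 2·4 + 2 = 554; 554−1 = 553
i=2: 553 = 2·4^4 + 2·4^2 + 2·4 + 1 (b=4); 4→5: 2·5^5 + 2·5^2 + 2·5 + 1 = 6311; 6311−1 = 6310
i=3: 6310 = 2·5^5 + 2·5^2 + 2·5 (b=5); 5→6: 2·6^6 + 2·6^2 + 2·6 = 93396; 93396−1 = 93395
i=4: 93395 = 2·6^6 + 2·6^2 + 6 + 5 (b=6); 6→7: 2·7^7 + 2·7^2 + 7 + 5 = 1647196; 1647196−1 = 1647195
i=5: 1647195 = 2·7^7 + 2·7^2 + 7 + 4 (b=7); 7→8: 2·8^8 + 2·8^2 + 8 + 4 = 33554572; 33554572−1 = 33554571

33554572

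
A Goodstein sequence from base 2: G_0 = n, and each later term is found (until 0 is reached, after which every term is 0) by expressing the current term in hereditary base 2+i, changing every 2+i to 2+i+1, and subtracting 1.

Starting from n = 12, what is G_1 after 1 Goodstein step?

107

i=0: 12 = 2^(2 + 1) + 2^2 (b=2); 2→3: 3^(3 + 1) + 3^3 = 108; 108−1 = 107
i=1: 107 = 3^(3 + 1) + 2·3^2 + 2·3 + 2 (b=3); 3→4: 4^(4 + 1) + 2·4^2 + 2·4 + 2 = 1066; 1066−1 = 1065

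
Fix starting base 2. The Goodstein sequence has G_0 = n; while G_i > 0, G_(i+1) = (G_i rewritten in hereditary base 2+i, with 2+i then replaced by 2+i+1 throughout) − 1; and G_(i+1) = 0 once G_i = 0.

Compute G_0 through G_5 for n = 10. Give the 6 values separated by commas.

10, 83, 1025, 15625, 279935, 4215754

base 2: 10 = 2^(2 + 1) + 2; at 3: 3^(3 + 1) + 3 = 84; next = 83
base 3: 83 = 3^(3 + 1) + 2; at 4: 4^(4 + 1) + 2 = 1026; next = 1025
base 4: 1025 = 4^(4 + 1) + 1; at 5: 5^(5 + 1) + 1 = 15626; next = 15625
base 5: 15625 = 5^(5 + 1); at 6: 6^(6 + 1) = 279936; next = 279935
base 6: 279935 = 5·6^6 + 5·6^5 + 5·6^4 + 5·6^3 + 5·6^2 + 5·6 + 5; at 7: 5·7^7 + 5·7^5 + 5·7^4 + 5·7^3 + 5·7^2 + 5·7 + 5 = 4215755; next = 4215754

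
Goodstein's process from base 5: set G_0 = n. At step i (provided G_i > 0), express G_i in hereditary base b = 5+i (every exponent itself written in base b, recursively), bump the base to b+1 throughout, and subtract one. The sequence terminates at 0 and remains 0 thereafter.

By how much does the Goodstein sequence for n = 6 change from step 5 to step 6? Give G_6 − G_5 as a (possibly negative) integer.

[0] 6 ≡ 5 + 1 (base 5). Lift 6: 7. −1: 6.
[1] 6 ≡ 6 (base 6). Lift 7: 7. −1: 6.
[2] 6 ≡ 6 (base 7). Lift 8: 6. −1: 5.
[3] 5 ≡ 5 (base 8). Lift 9: 5. −1: 4.
[4] 4 ≡ 4 (base 9). Lift 10: 4. −1: 3.
[5] 3 ≡ 3 (base 10). Lift 11: 3. −1: 2.

-1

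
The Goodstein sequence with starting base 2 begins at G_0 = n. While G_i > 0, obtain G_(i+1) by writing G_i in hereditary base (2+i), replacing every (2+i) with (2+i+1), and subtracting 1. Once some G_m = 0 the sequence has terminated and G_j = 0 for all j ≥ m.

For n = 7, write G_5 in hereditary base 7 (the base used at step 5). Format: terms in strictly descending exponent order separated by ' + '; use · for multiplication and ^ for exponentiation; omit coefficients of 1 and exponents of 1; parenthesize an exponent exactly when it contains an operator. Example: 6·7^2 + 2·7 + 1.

7^7

G_0=7  [base 2] 2^2 + 2 + 1  →[2↦3]→  3^3 + 3 + 1 = 31  −1 ⇒ G_1=30
G_1=30  [base 3] 3^3 + 3  →[3↦4]→  4^4 + 4 = 260  −1 ⇒ G_2=259
G_2=259  [base 4] 4^4 + 3  →[4↦5]→  5^5 + 3 = 3128  −1 ⇒ G_3=3127
G_3=3127  [base 5] 5^5 + 2  →[5↦6]→  6^6 + 2 = 46658  −1 ⇒ G_4=46657
G_4=46657  [base 6] 6^6 + 1  →[6↦7]→  7^7 + 1 = 823544  −1 ⇒ G_5=823543
G_5=823543  [base 7] 7^7  →[7↦8]→  8^8 = 16777216  −1 ⇒ G_6=16777215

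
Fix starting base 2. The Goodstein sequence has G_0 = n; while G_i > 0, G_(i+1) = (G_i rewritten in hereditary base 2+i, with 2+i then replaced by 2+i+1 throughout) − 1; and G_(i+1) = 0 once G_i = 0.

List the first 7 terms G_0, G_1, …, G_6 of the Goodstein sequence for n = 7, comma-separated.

7, 30, 259, 3127, 46657, 823543, 16777215

step 0: 7 = 2^2 + 2 + 1; sub 3 for 2: 3^3 + 3 + 1; = 31; G_1 = 31−1 = 30
step 1: 30 = 3^3 + 3; sub 4 for 3: 4^4 + 4; = 260; G_2 = 260−1 = 259
step 2: 259 = 4^4 + 3; sub 5 for 4: 5^5 + 3; = 3128; G_3 = 3128−1 = 3127
step 3: 3127 = 5^5 + 2; sub 6 for 5: 6^6 + 2; = 46658; G_4 = 46658−1 = 46657
step 4: 46657 = 6^6 + 1; sub 7 for 6: 7^7 + 1; = 823544; G_5 = 823544−1 = 823543
step 5: 823543 = 7^7; sub 8 for 7: 8^8; = 16777216; G_6 = 16777216−1 = 16777215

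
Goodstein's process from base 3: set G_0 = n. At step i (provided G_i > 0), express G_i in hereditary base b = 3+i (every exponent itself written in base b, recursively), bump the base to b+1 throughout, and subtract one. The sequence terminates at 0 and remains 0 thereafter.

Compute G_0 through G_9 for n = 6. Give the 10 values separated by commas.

6, 7, 7, 7, 7, 7, 6, 5, 4, 3

base 3: 6 = 2·3; at 4: 2·4 = 8; next = 7
base 4: 7 = 4 + 3; at 5: 5 + 3 = 8; next = 7
base 5: 7 = 5 + 2; at 6: 6 + 2 = 8; next = 7
base 6: 7 = 6 + 1; at 7: 7 + 1 = 8; next = 7
base 7: 7 = 7; at 8: 8 = 8; next = 7
base 8: 7 = 7; at 9: 7 = 7; next = 6
base 9: 6 = 6; at 10: 6 = 6; next = 5
base 10: 5 = 5; at 11: 5 = 5; next = 4
base 11: 4 = 4; at 12: 4 = 4; next = 3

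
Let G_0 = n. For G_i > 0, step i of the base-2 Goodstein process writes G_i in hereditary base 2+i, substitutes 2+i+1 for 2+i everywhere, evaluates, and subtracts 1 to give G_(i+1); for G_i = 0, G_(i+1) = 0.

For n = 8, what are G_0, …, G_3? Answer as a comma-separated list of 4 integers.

8 —HB2→ 2^(2 + 1) —bump→ 3^(3 + 1) = 81 —(−1)→ 80
80 —HB3→ 2·3^3 + 2·3^2 + 2·3 + 2 —bump→ 2·4^4 + 2·4^2 + 2·4 + 2 = 554 —(−1)→ 553
553 —HB4→ 2·4^4 + 2·4^2 + 2·4 + 1 —bump→ 2·5^5 + 2·5^2 + 2·5 + 1 = 6311 —(−1)→ 6310

8, 80, 553, 6310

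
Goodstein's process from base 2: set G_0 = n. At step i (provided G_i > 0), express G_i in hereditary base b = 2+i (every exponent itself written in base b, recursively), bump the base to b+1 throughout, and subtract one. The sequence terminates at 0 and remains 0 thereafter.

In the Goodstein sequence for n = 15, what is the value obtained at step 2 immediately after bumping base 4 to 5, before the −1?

15 —HB2→ 2^(2 + 1) + 2^2 + 2 + 1 —bump→ 3^(3 + 1) + 3^3 + 3 + 1 = 112 —(−1)→ 111
111 —HB3→ 3^(3 + 1) + 3^3 + 3 —bump→ 4^(4 + 1) + 4^4 + 4 = 1284 —(−1)→ 1283
1283 —HB4→ 4^(4 + 1) + 4^4 + 3 —bump→ 5^(5 + 1) + 5^5 + 3 = 18753 —(−1)→ 18752

18753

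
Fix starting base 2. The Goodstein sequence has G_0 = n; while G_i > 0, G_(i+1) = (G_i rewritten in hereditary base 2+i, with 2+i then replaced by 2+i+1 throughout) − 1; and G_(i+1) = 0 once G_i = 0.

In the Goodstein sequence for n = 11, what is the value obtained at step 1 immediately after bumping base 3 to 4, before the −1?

1028

[0] 11 ≡ 2^(2 + 1) + 2 + 1 (base 2). Lift 3: 85. −1: 84.
[1] 84 ≡ 3^(3 + 1) + 3 (base 3). Lift 4: 1028. −1: 1027.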